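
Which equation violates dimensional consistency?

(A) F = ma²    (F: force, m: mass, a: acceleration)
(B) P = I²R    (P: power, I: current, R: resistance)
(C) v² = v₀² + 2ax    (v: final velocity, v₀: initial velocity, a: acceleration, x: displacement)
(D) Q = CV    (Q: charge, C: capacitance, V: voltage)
(A) F = ma²

The equation (A) F = ma² is dimensionally incorrect.

LHS (F): [L M T^-2]
RHS (ma²): [L^2 M T^-4] ✗

The dimensions do not match. The other three equations balance.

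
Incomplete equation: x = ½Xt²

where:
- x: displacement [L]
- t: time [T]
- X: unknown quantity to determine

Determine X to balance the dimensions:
X = a (acceleration), dimensions [L T^-2]

x has dimensions [L]; the rest of the RHS (½ t²) has dimensions [T^2].
So X must have dimensions [L T^-2] — X = a (acceleration).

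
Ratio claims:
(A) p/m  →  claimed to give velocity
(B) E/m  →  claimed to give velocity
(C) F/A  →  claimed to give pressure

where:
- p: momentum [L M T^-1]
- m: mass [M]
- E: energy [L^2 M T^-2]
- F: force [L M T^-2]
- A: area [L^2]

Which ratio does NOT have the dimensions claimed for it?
(B) E/m does not give velocity

(A) p/m: [L T^-1] = velocity [L T^-1] ✓
(B) E/m: [L^2 T^-2] ≠ velocity [L T^-1] ✗
(C) F/A: [L^-1 M T^-2] = pressure [L^-1 M T^-2] ✓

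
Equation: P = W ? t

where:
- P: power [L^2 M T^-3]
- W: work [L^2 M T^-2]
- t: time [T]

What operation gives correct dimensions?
division (÷): P = W ÷ t

P [L^2 M T^-3]; W [L^2 M T^-2]; t [T].
W × t → [L^2 M T^-1] ✗
W ÷ t → [L^2 M T^-3] ✓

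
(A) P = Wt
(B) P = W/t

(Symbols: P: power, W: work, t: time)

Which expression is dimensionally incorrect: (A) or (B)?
(A)

(A) P = Wt: LHS [L^2 M T^-3], RHS [L^2 M T^-1] ✗
(B) P = W/t: LHS [L^2 M T^-3], RHS [L^2 M T^-3] ✓

Expression (A) P = Wt is dimensionally incorrect.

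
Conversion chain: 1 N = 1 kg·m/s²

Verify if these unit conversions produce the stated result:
The chain is correct (no errors).

Correct: Newton is defined as kg·m/s²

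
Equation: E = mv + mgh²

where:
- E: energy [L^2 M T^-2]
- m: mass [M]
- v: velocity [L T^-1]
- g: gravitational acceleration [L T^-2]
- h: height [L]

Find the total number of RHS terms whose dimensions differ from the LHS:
2

LHS E: [L^2 M T^-2]
- mv: [L M T^-1] ✗
- mgh²: [L^3 M T^-2] ✗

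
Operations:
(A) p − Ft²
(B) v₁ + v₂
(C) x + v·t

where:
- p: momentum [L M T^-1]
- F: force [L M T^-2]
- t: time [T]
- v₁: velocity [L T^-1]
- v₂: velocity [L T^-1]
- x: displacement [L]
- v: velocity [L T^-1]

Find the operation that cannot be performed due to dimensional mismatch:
(A) p − Ft²

(A) p − Ft²: p [L M T^-1] and Ft² [L M] — different dimensions cannot be added/subtracted ✗
(B) v₁ + v₂: v₁ [L T^-1] and v₂ [L T^-1] — same dimensions ✓
(C) x + v·t: x [L] and v·t [L] — same dimensions ✓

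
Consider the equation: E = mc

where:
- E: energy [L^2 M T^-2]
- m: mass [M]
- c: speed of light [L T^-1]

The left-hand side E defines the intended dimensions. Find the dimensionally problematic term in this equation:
The right-hand side term mc

E has dimensions [L^2 M T^-2], but mc has dimensions [L M T^-1], so the term mc is dimensionally wrong for E.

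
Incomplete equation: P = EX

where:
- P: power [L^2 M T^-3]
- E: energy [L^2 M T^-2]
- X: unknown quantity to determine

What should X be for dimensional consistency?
X = f (inverse time / frequency (1/t)), dimensions [T^-1]

P has dimensions [L^2 M T^-3]; the rest of the RHS (E) has dimensions [L^2 M T^-2].
So X must have dimensions [T^-1] — X = f (inverse time / frequency (1/t)).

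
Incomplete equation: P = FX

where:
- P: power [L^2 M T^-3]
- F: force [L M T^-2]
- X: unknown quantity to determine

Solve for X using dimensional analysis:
X = v (velocity), dimensions [L T^-1]

P has dimensions [L^2 M T^-3]; the rest of the RHS (F) has dimensions [L M T^-2].
So X must have dimensions [L T^-1] — X = v (velocity).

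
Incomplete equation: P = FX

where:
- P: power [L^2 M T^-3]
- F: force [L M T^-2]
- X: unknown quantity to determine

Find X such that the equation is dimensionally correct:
X = v (velocity), dimensions [L T^-1]

P has dimensions [L^2 M T^-3]; the rest of the RHS (F) has dimensions [L M T^-2].
So X must have dimensions [L T^-1] — X = v (velocity).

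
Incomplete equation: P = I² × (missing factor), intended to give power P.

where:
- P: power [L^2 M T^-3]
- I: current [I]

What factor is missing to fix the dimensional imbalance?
R (resistance), dimensions [I^-2 L^2 M T^-3]

P has dimensions [L^2 M T^-3] and I² has dimensions [I^2].
The missing factor must have dimensions [L^2 M T^-3] / [I^2] = [I^-2 L^2 M T^-3], i.e. resistance (R).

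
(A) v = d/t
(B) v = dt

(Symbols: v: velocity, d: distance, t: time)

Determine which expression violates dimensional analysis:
(B)

(A) v = d/t: LHS [L T^-1], RHS [L T^-1] ✓
(B) v = dt: LHS [L T^-1], RHS [L T] ✗

Expression (B) v = dt is dimensionally incorrect.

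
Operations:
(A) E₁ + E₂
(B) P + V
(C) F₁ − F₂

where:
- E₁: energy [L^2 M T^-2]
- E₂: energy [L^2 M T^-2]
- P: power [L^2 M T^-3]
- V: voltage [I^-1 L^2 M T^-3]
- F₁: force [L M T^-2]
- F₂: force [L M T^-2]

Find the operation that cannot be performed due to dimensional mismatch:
(B) P + V

(A) E₁ + E₂: E₁ [L^2 M T^-2] and E₂ [L^2 M T^-2] — same dimensions ✓
(B) P + V: P [L^2 M T^-3] and V [I^-1 L^2 M T^-3] — different dimensions cannot be added/subtracted ✗
(C) F₁ − F₂: F₁ [L M T^-2] and F₂ [L M T^-2] — same dimensions ✓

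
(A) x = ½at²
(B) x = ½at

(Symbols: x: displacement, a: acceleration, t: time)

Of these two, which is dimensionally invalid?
(B)

(A) x = ½at²: LHS [L], RHS [L] ✓
(B) x = ½at: LHS [L], RHS [L T^-1] ✗

Expression (B) x = ½at is dimensionally incorrect.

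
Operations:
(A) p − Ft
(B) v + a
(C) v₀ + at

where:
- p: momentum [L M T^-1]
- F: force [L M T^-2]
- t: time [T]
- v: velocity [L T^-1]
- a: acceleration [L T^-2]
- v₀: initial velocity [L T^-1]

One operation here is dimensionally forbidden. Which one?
(B) v + a

(A) p − Ft: p [L M T^-1] and Ft [L M T^-1] — same dimensions ✓
(B) v + a: v [L T^-1] and a [L T^-2] — different dimensions cannot be added/subtracted ✗
(C) v₀ + at: v₀ [L T^-1] and at [L T^-1] — same dimensions ✓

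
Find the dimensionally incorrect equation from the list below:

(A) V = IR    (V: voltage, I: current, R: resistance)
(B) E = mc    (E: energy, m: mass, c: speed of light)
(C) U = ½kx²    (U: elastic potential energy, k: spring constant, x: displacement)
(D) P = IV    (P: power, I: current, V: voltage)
(B) E = mc

The equation (B) E = mc is dimensionally incorrect.

LHS (E): [L^2 M T^-2]
RHS (mc): [L M T^-1] ✗

The dimensions do not match. The other three equations balance.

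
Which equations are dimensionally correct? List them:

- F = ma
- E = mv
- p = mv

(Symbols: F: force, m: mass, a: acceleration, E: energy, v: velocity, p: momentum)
Dimensionally correct: F = ma, p = mv
Dimensionally incorrect: E = mv
Ordered (correct first, then incorrect): F = ma, p = mv, E = mv

- F = ma: LHS [L M T^-2], RHS [L M T^-2] → correct ✓
- E = mv: LHS [L^2 M T^-2], RHS [L M T^-1] → incorrect ✗
- p = mv: LHS [L M T^-1], RHS [L M T^-1] → correct ✓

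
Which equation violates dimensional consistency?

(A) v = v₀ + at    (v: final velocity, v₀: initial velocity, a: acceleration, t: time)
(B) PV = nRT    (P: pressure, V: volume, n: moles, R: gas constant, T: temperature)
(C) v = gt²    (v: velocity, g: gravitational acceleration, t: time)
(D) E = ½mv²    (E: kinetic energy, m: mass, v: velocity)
(C) v = gt²

The equation (C) v = gt² is dimensionally incorrect.

LHS (v): [L T^-1]
RHS (gt²): [L] ✗

The dimensions do not match. The other three equations balance.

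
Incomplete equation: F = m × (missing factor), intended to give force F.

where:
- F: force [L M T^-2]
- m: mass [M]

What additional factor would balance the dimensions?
a (acceleration), dimensions [L T^-2]

F has dimensions [L M T^-2] and m has dimensions [M].
The missing factor must have dimensions [L M T^-2] / [M] = [L T^-2], i.e. acceleration (a).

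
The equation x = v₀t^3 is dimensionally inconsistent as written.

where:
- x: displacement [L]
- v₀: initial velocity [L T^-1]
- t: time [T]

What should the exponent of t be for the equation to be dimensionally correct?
The exponent of t should be 1: x = v₀t

The LHS x has dimensions [L]; t has dimensions [T].
As written, the RHS v₀t^3 (exponent 3 on t) has dimensions [L T^2], which does not match.
With exponent 1, the RHS v₀t has dimensions [L], matching the LHS.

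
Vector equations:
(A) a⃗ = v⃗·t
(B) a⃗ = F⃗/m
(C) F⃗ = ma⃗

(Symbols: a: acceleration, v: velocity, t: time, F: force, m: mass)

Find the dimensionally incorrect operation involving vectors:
(A) a⃗ = v⃗·t

(A) a⃗ = v⃗·t: LHS [L T^-2], RHS [L] ✗ — acceleration is velocity per time; should be v⃗/t
(B) a⃗ = F⃗/m: LHS [L T^-2], RHS [L T^-2] ✓ — force (vector) divided by mass (scalar)
(C) F⃗ = ma⃗: LHS [L M T^-2], RHS [L M T^-2] ✓ — Force and acceleration are vectors, mass is a scalar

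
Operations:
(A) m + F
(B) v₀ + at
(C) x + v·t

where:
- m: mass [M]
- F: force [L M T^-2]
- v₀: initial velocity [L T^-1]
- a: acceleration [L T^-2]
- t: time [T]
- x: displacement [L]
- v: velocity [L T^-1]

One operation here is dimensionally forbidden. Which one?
(A) m + F

(A) m + F: m [M] and F [L M T^-2] — different dimensions cannot be added/subtracted ✗
(B) v₀ + at: v₀ [L T^-1] and at [L T^-1] — same dimensions ✓
(C) x + v·t: x [L] and v·t [L] — same dimensions ✓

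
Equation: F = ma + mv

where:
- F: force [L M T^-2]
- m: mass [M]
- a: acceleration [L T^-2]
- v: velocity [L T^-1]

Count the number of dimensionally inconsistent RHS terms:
1

LHS F: [L M T^-2]
- ma: [L M T^-2] ✓
- mv: [L M T^-1] ✗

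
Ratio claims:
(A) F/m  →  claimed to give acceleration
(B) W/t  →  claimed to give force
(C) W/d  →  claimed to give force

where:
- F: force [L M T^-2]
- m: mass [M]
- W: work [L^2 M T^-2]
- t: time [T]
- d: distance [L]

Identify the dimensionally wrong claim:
(B) W/t does not give force

(A) F/m: [L T^-2] = acceleration [L T^-2] ✓
(B) W/t: [L^2 M T^-3] ≠ force [L M T^-2] ✗
(C) W/d: [L M T^-2] = force [L M T^-2] ✓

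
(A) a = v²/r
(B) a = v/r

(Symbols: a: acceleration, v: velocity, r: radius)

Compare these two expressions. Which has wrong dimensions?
(B)

(A) a = v²/r: LHS [L T^-2], RHS [L T^-2] ✓
(B) a = v/r: LHS [L T^-2], RHS [T^-1] ✗

Expression (B) a = v/r is dimensionally incorrect.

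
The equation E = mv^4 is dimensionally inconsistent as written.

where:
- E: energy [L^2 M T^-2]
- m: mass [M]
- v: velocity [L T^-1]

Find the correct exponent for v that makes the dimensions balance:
The exponent of v should be 2: E = mv^2

The LHS E has dimensions [L^2 M T^-2]; v has dimensions [L T^-1].
As written, the RHS mv^4 (exponent 4 on v) has dimensions [L^4 M T^-4], which does not match.
With exponent 2, the RHS mv^2 has dimensions [L^2 M T^-2], matching the LHS.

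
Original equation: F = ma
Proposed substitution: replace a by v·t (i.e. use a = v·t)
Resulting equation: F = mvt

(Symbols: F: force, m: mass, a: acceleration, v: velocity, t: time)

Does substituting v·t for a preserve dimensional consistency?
No

[a] = [L T^-2] and [v·t] = [L]. These differ, so the substitution replaces a quantity by one of different dimensions and the result F = mvt has LHS [L M T^-2] vs RHS [L M] — inconsistent.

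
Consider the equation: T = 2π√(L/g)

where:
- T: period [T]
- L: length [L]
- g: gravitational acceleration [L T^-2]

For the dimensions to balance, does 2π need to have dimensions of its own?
No

T has dimensions [T] and √(L/g) already has dimensions [T], so the equation balances without 2π contributing any dimensions. 2π is a pure (dimensionless) number; changing or removing it would not affect dimensional consistency.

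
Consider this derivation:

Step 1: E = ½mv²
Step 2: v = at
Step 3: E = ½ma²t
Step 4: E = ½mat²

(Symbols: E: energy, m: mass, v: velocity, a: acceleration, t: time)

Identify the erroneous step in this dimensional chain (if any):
Step 3

Step 1: E = ½mv² → LHS [L^2 M T^-2], RHS [L^2 M T^-2] ✓
Step 2: v = at → LHS [L T^-1], RHS [L T^-1] ✓
Step 3: E = ½ma²t → LHS [L^2 M T^-2], RHS [L^2 M T^-3] ✗

The first dimensional inconsistency appears in step 3: E = ½ma²t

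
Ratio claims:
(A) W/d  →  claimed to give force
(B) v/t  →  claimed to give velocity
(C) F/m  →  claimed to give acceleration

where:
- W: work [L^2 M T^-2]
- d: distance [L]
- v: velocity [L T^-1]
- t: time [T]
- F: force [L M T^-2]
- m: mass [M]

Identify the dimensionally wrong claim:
(B) v/t does not give velocity

(A) W/d: [L M T^-2] = force [L M T^-2] ✓
(B) v/t: [L T^-2] ≠ velocity [L T^-1] ✗
(C) F/m: [L T^-2] = acceleration [L T^-2] ✓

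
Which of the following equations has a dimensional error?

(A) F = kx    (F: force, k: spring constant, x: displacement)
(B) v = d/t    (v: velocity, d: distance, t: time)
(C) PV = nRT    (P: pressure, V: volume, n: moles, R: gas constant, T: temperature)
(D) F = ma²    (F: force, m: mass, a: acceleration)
(D) F = ma²

The equation (D) F = ma² is dimensionally incorrect.

LHS (F): [L M T^-2]
RHS (ma²): [L^2 M T^-4] ✗

The dimensions do not match. The other three equations balance.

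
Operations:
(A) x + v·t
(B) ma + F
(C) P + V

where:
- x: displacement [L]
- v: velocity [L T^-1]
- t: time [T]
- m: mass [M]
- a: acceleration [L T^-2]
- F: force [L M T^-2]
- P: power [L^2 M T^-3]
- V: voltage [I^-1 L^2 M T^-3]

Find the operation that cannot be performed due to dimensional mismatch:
(C) P + V

(A) x + v·t: x [L] and v·t [L] — same dimensions ✓
(B) ma + F: ma [L M T^-2] and F [L M T^-2] — same dimensions ✓
(C) P + V: P [L^2 M T^-3] and V [I^-1 L^2 M T^-3] — different dimensions cannot be added/subtracted ✗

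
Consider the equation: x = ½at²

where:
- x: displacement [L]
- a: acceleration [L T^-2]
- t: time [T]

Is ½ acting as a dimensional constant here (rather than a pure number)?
No

x has dimensions [L] and at² already has dimensions [L], so the equation balances without ½ contributing any dimensions. ½ is a pure (dimensionless) number; changing or removing it would not affect dimensional consistency.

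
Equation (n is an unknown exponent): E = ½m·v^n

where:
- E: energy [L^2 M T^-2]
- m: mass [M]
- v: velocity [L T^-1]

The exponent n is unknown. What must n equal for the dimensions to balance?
n = 2

E has dimensions [L^2 M T^-2]; v has dimensions [L T^-1].
The rest of the RHS has dimensions [M], so v^n must supply [L^2 T^-2].
With n = 2: ½m·v^2 has dimensions [L^2 M T^-2], matching the LHS ✓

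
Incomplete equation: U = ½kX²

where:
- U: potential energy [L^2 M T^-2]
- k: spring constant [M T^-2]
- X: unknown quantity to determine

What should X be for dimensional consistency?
X = x (displacement), dimensions [L]

U has dimensions [L^2 M T^-2]; the rest of the RHS (½k) has dimensions [M T^-2].
So X² must have dimensions [L^2], i.e. X has dimensions [L] — X = x (displacement).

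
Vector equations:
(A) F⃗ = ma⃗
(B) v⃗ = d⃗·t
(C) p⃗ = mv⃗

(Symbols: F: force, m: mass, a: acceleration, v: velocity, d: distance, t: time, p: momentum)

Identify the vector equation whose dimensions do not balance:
(B) v⃗ = d⃗·t

(A) F⃗ = ma⃗: LHS [L M T^-2], RHS [L M T^-2] ✓ — Force and acceleration are vectors, mass is a scalar
(B) v⃗ = d⃗·t: LHS [L T^-1], RHS [L T] ✗ — velocity is displacement per time; should be d⃗/t
(C) p⃗ = mv⃗: LHS [L M T^-1], RHS [L M T^-1] ✓ — mass (scalar) times velocity (vector)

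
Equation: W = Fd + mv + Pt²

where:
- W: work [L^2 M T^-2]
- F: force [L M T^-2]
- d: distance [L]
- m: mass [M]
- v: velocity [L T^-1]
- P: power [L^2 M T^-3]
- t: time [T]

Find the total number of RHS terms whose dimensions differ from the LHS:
2

LHS W: [L^2 M T^-2]
- Fd: [L^2 M T^-2] ✓
- mv: [L M T^-1] ✗
- Pt²: [L^2 M T^-1] ✗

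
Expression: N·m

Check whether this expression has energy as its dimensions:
Yes

The expression N·m has dimensions [L^2 M T^-2], which is exactly energy [L^2 M T^-2].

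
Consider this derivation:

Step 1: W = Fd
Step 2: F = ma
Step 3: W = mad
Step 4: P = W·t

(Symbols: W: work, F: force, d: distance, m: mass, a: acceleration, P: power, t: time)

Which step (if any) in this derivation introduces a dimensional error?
Step 4

Step 1: W = Fd → LHS [L^2 M T^-2], RHS [L^2 M T^-2] ✓
Step 2: F = ma → LHS [L M T^-2], RHS [L M T^-2] ✓
Step 3: W = mad → LHS [L^2 M T^-2], RHS [L^2 M T^-2] ✓
Step 4: P = W·t → LHS [L^2 M T^-3], RHS [L^2 M T^-1] ✗

The first dimensional inconsistency appears in step 4: P = W·t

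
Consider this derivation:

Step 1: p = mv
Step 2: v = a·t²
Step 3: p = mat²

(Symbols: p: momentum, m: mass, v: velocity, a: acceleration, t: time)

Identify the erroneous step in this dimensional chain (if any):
Step 2

Step 1: p = mv → LHS [L M T^-1], RHS [L M T^-1] ✓
Step 2: v = a·t² → LHS [L T^-1], RHS [L] ✗

The first dimensional inconsistency appears in step 2: v = a·t²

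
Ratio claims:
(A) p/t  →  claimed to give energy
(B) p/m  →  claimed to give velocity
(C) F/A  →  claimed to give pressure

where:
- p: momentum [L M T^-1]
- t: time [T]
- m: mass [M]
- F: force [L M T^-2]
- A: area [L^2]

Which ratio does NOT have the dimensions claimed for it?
(A) p/t does not give energy

(A) p/t: [L M T^-2] ≠ energy [L^2 M T^-2] ✗
(B) p/m: [L T^-1] = velocity [L T^-1] ✓
(C) F/A: [L^-1 M T^-2] = pressure [L^-1 M T^-2] ✓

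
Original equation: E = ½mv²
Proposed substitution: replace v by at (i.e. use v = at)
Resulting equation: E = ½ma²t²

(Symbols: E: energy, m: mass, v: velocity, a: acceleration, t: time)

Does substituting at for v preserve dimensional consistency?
Yes

[v] = [L T^-1] and [at] = [L T^-1]. These match, so the substitution replaces a quantity by one of the same dimensions and the result E = ½ma²t² has LHS [L^2 M T^-2] vs RHS [L^2 M T^-2] — still consistent.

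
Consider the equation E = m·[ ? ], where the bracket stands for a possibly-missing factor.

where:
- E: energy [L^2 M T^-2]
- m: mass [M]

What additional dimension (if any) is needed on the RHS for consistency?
[L^2 T^-2] — velocity squared (e.g. v²)

E has dimensions [L^2 M T^-2]; m has dimensions [M].
The bracketed factor must supply [L^2 M T^-2] / [M] = [L^2 T^-2].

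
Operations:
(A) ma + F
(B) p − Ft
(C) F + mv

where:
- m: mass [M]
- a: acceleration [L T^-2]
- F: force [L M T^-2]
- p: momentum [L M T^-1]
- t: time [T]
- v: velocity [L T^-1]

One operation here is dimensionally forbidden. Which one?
(C) F + mv

(A) ma + F: ma [L M T^-2] and F [L M T^-2] — same dimensions ✓
(B) p − Ft: p [L M T^-1] and Ft [L M T^-1] — same dimensions ✓
(C) F + mv: F [L M T^-2] and mv [L M T^-1] — different dimensions cannot be added/subtracted ✗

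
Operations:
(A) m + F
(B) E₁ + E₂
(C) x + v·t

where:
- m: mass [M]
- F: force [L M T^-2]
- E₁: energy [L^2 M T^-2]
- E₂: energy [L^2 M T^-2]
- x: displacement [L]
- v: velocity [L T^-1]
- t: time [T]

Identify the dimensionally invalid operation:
(A) m + F

(A) m + F: m [M] and F [L M T^-2] — different dimensions cannot be added/subtracted ✗
(B) E₁ + E₂: E₁ [L^2 M T^-2] and E₂ [L^2 M T^-2] — same dimensions ✓
(C) x + v·t: x [L] and v·t [L] — same dimensions ✓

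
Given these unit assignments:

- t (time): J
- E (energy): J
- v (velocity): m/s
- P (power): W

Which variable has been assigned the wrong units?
t

The variable t (time) should have units s, not J.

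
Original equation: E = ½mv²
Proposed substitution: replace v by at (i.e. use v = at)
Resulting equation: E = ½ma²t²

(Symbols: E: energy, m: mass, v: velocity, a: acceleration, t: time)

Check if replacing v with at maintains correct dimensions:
Yes

[v] = [L T^-1] and [at] = [L T^-1]. These match, so the substitution replaces a quantity by one of the same dimensions and the result E = ½ma²t² has LHS [L^2 M T^-2] vs RHS [L^2 M T^-2] — still consistent.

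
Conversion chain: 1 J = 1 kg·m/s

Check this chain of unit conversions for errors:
The chain is incorrect (it contains an error).

Incorrect: Joule is kg·m²/s², not kg·m/s (that is momentum)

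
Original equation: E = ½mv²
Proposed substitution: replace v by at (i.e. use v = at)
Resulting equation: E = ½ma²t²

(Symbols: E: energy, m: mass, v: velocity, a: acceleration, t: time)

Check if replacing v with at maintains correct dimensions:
Yes

[v] = [L T^-1] and [at] = [L T^-1]. These match, so the substitution replaces a quantity by one of the same dimensions and the result E = ½ma²t² has LHS [L^2 M T^-2] vs RHS [L^2 M T^-2] — still consistent.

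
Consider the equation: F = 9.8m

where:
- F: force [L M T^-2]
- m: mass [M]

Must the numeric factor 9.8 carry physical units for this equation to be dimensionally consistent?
Yes

F has dimensions [L M T^-2], while m alone has dimensions [M]. For the equation to balance, the factor 9.8 must carry dimensions [L T^-2] — it is a dimensional constant (a numerical value of a physical quantity with its units suppressed), not a pure number.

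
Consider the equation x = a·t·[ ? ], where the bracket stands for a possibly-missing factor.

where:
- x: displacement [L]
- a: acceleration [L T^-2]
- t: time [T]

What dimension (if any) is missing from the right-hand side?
[T] — time (e.g. t)

x has dimensions [L]; a·t has dimensions [L T^-1].
The bracketed factor must supply [L] / [L T^-1] = [T].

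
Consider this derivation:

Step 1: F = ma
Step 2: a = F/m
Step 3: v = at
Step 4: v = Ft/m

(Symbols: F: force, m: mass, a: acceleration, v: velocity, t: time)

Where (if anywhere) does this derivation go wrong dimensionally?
No step introduces an error — all steps are dimensionally consistent.

Step 1: F = ma → LHS [L M T^-2], RHS [L M T^-2] ✓
Step 2: a = F/m → LHS [L T^-2], RHS [L T^-2] ✓
Step 3: v = at → LHS [L T^-1], RHS [L T^-1] ✓
Step 4: v = Ft/m → LHS [L T^-1], RHS [L T^-1] ✓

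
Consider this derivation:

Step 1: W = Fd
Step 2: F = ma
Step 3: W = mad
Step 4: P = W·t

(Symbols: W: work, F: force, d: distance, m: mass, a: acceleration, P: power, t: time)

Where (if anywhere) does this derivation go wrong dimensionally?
Step 4

Step 1: W = Fd → LHS [L^2 M T^-2], RHS [L^2 M T^-2] ✓
Step 2: F = ma → LHS [L M T^-2], RHS [L M T^-2] ✓
Step 3: W = mad → LHS [L^2 M T^-2], RHS [L^2 M T^-2] ✓
Step 4: P = W·t → LHS [L^2 M T^-3], RHS [L^2 M T^-1] ✗

The first dimensional inconsistency appears in step 4: P = W·t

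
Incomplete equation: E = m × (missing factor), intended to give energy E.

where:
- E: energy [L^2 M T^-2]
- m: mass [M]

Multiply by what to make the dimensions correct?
v² (velocity squared), dimensions [L^2 T^-2]

E has dimensions [L^2 M T^-2] and m has dimensions [M].
The missing factor must have dimensions [L^2 M T^-2] / [M] = [L^2 T^-2], i.e. velocity squared (v²).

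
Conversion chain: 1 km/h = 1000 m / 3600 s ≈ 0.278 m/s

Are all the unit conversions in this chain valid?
The chain is correct (no errors).

Correct: 1 km = 1000 m, 1 h = 3600 s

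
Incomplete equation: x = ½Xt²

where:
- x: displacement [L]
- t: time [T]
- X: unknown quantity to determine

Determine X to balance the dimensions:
X = a (acceleration), dimensions [L T^-2]

x has dimensions [L]; the rest of the RHS (½ t²) has dimensions [T^2].
So X must have dimensions [L T^-2] — X = a (acceleration).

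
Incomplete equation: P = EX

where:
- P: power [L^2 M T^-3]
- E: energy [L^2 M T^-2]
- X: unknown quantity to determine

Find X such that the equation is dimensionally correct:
X = f (inverse time / frequency (1/t)), dimensions [T^-1]

P has dimensions [L^2 M T^-3]; the rest of the RHS (E) has dimensions [L^2 M T^-2].
So X must have dimensions [T^-1] — X = f (inverse time / frequency (1/t)).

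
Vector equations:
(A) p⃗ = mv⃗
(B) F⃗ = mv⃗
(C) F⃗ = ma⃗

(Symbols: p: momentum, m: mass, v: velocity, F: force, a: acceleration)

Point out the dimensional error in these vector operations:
(B) F⃗ = mv⃗

(A) p⃗ = mv⃗: LHS [L M T^-1], RHS [L M T^-1] ✓ — mass (scalar) times velocity (vector)
(B) F⃗ = mv⃗: LHS [L M T^-2], RHS [L M T^-1] ✗ — mass times velocity is momentum, not force; should be ma⃗
(C) F⃗ = ma⃗: LHS [L M T^-2], RHS [L M T^-2] ✓ — Force and acceleration are vectors, mass is a scalar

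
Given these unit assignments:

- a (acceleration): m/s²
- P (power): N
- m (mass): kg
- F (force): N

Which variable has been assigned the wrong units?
P

The variable P (power) should have units W, not N.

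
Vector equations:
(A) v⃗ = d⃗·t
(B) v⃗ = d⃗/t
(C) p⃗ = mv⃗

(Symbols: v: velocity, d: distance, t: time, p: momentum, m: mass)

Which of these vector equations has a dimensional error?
(A) v⃗ = d⃗·t

(A) v⃗ = d⃗·t: LHS [L T^-1], RHS [L T] ✗ — velocity is displacement per time; should be d⃗/t
(B) v⃗ = d⃗/t: LHS [L T^-1], RHS [L T^-1] ✓ — displacement (vector) divided by time (scalar)
(C) p⃗ = mv⃗: LHS [L M T^-1], RHS [L M T^-1] ✓ — mass (scalar) times velocity (vector)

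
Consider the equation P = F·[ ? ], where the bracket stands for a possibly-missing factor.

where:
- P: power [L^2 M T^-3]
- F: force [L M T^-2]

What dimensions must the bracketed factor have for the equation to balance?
[L T^-1] — velocity (e.g. v)

P has dimensions [L^2 M T^-3]; F has dimensions [L M T^-2].
The bracketed factor must supply [L^2 M T^-3] / [L M T^-2] = [L T^-1].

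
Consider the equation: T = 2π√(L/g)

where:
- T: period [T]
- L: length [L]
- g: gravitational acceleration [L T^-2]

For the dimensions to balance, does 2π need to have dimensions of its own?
No

T has dimensions [T] and √(L/g) already has dimensions [T], so the equation balances without 2π contributing any dimensions. 2π is a pure (dimensionless) number; changing or removing it would not affect dimensional consistency.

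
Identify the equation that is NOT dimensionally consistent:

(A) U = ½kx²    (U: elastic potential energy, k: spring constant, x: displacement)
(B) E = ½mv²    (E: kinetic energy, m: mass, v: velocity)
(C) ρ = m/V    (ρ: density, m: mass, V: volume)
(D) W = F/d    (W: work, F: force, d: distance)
(D) W = F/d

The equation (D) W = F/d is dimensionally incorrect.

LHS (W): [L^2 M T^-2]
RHS (F/d): [M T^-2] ✗

The dimensions do not match. The other three equations balance.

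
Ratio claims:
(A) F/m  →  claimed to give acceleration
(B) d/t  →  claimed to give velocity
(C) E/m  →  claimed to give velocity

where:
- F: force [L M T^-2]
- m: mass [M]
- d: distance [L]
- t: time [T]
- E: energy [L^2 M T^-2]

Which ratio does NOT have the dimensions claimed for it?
(C) E/m does not give velocity

(A) F/m: [L T^-2] = acceleration [L T^-2] ✓
(B) d/t: [L T^-1] = velocity [L T^-1] ✓
(C) E/m: [L^2 T^-2] ≠ velocity [L T^-1] ✗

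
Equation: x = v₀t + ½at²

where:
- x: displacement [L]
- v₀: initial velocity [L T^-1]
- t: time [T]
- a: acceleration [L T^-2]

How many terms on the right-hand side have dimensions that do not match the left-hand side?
0

LHS x: [L]
- v₀t: [L] ✓
- ½at²: [L] ✓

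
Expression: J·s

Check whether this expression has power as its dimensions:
No

The expression J·s has dimensions [L^2 M T^-1], but power has dimensions [L^2 M T^-3].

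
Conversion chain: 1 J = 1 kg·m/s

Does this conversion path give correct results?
The chain is incorrect (it contains an error).

Incorrect: Joule is kg·m²/s², not kg·m/s (that is momentum)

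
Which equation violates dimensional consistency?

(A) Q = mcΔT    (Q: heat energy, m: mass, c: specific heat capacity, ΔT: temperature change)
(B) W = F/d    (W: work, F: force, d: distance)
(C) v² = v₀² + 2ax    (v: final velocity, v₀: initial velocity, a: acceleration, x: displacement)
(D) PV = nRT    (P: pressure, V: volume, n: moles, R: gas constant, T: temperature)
(B) W = F/d

The equation (B) W = F/d is dimensionally incorrect.

LHS (W): [L^2 M T^-2]
RHS (F/d): [M T^-2] ✗

The dimensions do not match. The other three equations balance.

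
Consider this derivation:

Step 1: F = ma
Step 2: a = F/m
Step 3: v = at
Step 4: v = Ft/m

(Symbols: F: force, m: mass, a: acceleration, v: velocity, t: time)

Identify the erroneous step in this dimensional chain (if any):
No step introduces an error — all steps are dimensionally consistent.

Step 1: F = ma → LHS [L M T^-2], RHS [L M T^-2] ✓
Step 2: a = F/m → LHS [L T^-2], RHS [L T^-2] ✓
Step 3: v = at → LHS [L T^-1], RHS [L T^-1] ✓
Step 4: v = Ft/m → LHS [L T^-1], RHS [L T^-1] ✓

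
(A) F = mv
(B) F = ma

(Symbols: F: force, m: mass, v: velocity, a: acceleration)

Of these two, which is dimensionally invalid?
(A)

(A) F = mv: LHS [L M T^-2], RHS [L M T^-1] ✗
(B) F = ma: LHS [L M T^-2], RHS [L M T^-2] ✓

Expression (A) F = mv is dimensionally incorrect.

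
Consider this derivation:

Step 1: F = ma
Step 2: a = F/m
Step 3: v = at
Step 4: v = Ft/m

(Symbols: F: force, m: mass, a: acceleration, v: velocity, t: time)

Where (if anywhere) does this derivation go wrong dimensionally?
No step introduces an error — all steps are dimensionally consistent.

Step 1: F = ma → LHS [L M T^-2], RHS [L M T^-2] ✓
Step 2: a = F/m → LHS [L T^-2], RHS [L T^-2] ✓
Step 3: v = at → LHS [L T^-1], RHS [L T^-1] ✓
Step 4: v = Ft/m → LHS [L T^-1], RHS [L T^-1] ✓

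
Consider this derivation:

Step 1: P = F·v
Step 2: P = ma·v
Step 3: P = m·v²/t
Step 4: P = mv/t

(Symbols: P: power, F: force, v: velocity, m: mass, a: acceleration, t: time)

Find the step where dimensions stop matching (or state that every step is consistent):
Step 4

Step 1: P = F·v → LHS [L^2 M T^-3], RHS [L^2 M T^-3] ✓
Step 2: P = ma·v → LHS [L^2 M T^-3], RHS [L^2 M T^-3] ✓
Step 3: P = m·v²/t → LHS [L^2 M T^-3], RHS [L^2 M T^-3] ✓
Step 4: P = mv/t → LHS [L^2 M T^-3], RHS [L M T^-2] ✗

The first dimensional inconsistency appears in step 4: P = mv/t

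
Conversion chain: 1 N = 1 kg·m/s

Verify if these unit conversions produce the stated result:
The chain is incorrect (it contains an error).

Incorrect: Newton is kg·m/s², not kg·m/s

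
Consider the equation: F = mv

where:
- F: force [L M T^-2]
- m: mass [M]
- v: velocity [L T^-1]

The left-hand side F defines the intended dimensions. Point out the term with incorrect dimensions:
The right-hand side term mv

F has dimensions [L M T^-2], but mv has dimensions [L M T^-1], so the term mv is dimensionally wrong for F.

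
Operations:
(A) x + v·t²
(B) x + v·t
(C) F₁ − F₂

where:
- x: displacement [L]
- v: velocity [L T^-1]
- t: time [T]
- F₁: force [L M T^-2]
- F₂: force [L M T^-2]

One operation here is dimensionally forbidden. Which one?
(A) x + v·t²

(A) x + v·t²: x [L] and v·t² [L T] — different dimensions cannot be added/subtracted ✗
(B) x + v·t: x [L] and v·t [L] — same dimensions ✓
(C) F₁ − F₂: F₁ [L M T^-2] and F₂ [L M T^-2] — same dimensions ✓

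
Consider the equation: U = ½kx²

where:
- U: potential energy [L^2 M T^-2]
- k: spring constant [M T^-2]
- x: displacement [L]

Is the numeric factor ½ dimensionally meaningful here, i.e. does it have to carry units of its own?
No

U has dimensions [L^2 M T^-2] and kx² already has dimensions [L^2 M T^-2], so the equation balances without ½ contributing any dimensions. ½ is a pure (dimensionless) number; changing or removing it would not affect dimensional consistency.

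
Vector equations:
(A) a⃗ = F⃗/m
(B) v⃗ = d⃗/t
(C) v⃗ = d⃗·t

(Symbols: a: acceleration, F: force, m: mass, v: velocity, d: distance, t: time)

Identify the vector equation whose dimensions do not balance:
(C) v⃗ = d⃗·t

(A) a⃗ = F⃗/m: LHS [L T^-2], RHS [L T^-2] ✓ — force (vector) divided by mass (scalar)
(B) v⃗ = d⃗/t: LHS [L T^-1], RHS [L T^-1] ✓ — displacement (vector) divided by time (scalar)
(C) v⃗ = d⃗·t: LHS [L T^-1], RHS [L T] ✗ — velocity is displacement per time; should be d⃗/t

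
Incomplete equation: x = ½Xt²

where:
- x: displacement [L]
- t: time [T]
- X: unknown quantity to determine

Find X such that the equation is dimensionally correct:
X = a (acceleration), dimensions [L T^-2]

x has dimensions [L]; the rest of the RHS (½ t²) has dimensions [T^2].
So X must have dimensions [L T^-2] — X = a (acceleration).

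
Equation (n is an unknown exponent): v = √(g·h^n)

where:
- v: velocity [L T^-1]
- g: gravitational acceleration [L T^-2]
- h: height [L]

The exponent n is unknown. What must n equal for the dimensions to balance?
n = 1

v has dimensions [L T^-1]; h has dimensions [L].
With n = 1: √(g·h^1) has dimensions [L T^-1], matching the LHS ✓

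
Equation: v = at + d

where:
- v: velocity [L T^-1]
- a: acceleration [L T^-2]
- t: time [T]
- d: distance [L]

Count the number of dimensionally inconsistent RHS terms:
1

LHS v: [L T^-1]
- at: [L T^-1] ✓
- d: [L] ✗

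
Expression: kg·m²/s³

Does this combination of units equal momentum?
No

The expression kg·m²/s³ has dimensions [L^2 M T^-3], but momentum has dimensions [L M T^-1].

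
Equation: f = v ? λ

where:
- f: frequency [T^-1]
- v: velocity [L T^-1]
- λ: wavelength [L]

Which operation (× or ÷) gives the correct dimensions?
division (÷): f = v ÷ λ

f [T^-1]; v [L T^-1]; λ [L].
v × λ → [L^2 T^-1] ✗
v ÷ λ → [T^-1] ✓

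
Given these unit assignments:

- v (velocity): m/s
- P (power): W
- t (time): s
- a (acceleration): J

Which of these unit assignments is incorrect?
a

The variable a (acceleration) should have units m/s², not J.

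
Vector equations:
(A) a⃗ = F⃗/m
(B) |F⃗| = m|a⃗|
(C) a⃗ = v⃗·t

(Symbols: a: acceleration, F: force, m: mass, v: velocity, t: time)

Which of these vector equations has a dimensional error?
(C) a⃗ = v⃗·t

(A) a⃗ = F⃗/m: LHS [L T^-2], RHS [L T^-2] ✓ — force (vector) divided by mass (scalar)
(B) |F⃗| = m|a⃗|: LHS [L M T^-2], RHS [L M T^-2] ✓ — magnitudes of vectors are scalars
(C) a⃗ = v⃗·t: LHS [L T^-2], RHS [L] ✗ — acceleration is velocity per time; should be v⃗/t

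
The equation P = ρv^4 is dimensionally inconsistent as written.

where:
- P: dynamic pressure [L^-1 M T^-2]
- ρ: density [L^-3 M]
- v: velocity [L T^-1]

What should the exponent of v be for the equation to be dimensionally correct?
The exponent of v should be 2: P = ρv^2

The LHS P has dimensions [L^-1 M T^-2]; v has dimensions [L T^-1].
As written, the RHS ρv^4 (exponent 4 on v) has dimensions [L M T^-4], which does not match.
With exponent 2, the RHS ρv^2 has dimensions [L^-1 M T^-2], matching the LHS.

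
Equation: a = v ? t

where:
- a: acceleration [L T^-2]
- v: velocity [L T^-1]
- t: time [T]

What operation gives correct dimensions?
division (÷): a = v ÷ t

a [L T^-2]; v [L T^-1]; t [T].
v × t → [L] ✗
v ÷ t → [L T^-2] ✓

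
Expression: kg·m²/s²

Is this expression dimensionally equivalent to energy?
Yes

The expression kg·m²/s² has dimensions [L^2 M T^-2], which is exactly energy [L^2 M T^-2].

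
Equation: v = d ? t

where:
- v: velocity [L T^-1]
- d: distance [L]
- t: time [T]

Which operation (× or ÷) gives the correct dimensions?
division (÷): v = d ÷ t

v [L T^-1]; d [L]; t [T].
d × t → [L T] ✗
d ÷ t → [L T^-1] ✓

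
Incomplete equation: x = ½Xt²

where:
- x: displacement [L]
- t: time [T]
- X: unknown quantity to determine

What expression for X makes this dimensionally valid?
X = a (acceleration), dimensions [L T^-2]

x has dimensions [L]; the rest of the RHS (½ t²) has dimensions [T^2].
So X must have dimensions [L T^-2] — X = a (acceleration).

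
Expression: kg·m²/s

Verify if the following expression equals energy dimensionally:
No

The expression kg·m²/s has dimensions [L^2 M T^-1], but energy has dimensions [L^2 M T^-2].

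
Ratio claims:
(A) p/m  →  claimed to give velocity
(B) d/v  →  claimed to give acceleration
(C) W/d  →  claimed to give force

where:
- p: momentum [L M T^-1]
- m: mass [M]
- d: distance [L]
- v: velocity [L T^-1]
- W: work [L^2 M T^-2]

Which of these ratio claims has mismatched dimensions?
(B) d/v does not give acceleration

(A) p/m: [L T^-1] = velocity [L T^-1] ✓
(B) d/v: [T] ≠ acceleration [L T^-2] ✗
(C) W/d: [L M T^-2] = force [L M T^-2] ✓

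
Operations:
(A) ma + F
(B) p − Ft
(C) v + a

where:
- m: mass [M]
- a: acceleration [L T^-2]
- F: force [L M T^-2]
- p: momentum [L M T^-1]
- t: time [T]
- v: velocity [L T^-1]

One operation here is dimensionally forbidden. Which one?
(C) v + a

(A) ma + F: ma [L M T^-2] and F [L M T^-2] — same dimensions ✓
(B) p − Ft: p [L M T^-1] and Ft [L M T^-1] — same dimensions ✓
(C) v + a: v [L T^-1] and a [L T^-2] — different dimensions cannot be added/subtracted ✗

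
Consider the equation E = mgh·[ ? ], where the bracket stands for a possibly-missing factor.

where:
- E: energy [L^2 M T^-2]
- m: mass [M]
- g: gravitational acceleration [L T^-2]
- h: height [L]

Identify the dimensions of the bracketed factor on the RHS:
Nothing is missing — the bracketed factor must be dimensionless.

E has dimensions [L^2 M T^-2] and mgh already has dimensions [L^2 M T^-2], so E = mgh is dimensionally complete.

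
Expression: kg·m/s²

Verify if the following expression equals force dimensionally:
Yes

The expression kg·m/s² has dimensions [L M T^-2], which is exactly force [L M T^-2].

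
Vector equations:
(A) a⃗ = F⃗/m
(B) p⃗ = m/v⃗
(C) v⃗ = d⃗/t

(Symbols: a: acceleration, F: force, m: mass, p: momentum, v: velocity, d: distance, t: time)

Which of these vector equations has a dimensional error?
(B) p⃗ = m/v⃗

(A) a⃗ = F⃗/m: LHS [L T^-2], RHS [L T^-2] ✓ — force (vector) divided by mass (scalar)
(B) p⃗ = m/v⃗: LHS [L M T^-1], RHS [L^-1 M T] ✗ — momentum is mass times velocity; should be mv⃗ (and division by a vector is undefined)
(C) v⃗ = d⃗/t: LHS [L T^-1], RHS [L T^-1] ✓ — displacement (vector) divided by time (scalar)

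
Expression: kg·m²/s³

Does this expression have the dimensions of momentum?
No

The expression kg·m²/s³ has dimensions [L^2 M T^-3], but momentum has dimensions [L M T^-1].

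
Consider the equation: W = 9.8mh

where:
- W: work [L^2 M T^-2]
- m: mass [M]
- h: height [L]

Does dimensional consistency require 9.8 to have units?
Yes

W has dimensions [L^2 M T^-2], while mh alone has dimensions [L M]. For the equation to balance, the factor 9.8 must carry dimensions [L T^-2] — it is a dimensional constant (a numerical value of a physical quantity with its units suppressed), not a pure number.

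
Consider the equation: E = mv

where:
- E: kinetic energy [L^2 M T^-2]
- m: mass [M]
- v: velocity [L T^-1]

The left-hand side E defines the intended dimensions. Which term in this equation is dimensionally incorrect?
The right-hand side term mv

E has dimensions [L^2 M T^-2], but mv has dimensions [L M T^-1], so the term mv is dimensionally wrong for E.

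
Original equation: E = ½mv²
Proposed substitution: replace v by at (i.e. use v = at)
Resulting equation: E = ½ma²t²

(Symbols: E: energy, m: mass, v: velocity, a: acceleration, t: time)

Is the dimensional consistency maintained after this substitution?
Yes

[v] = [L T^-1] and [at] = [L T^-1]. These match, so the substitution replaces a quantity by one of the same dimensions and the result E = ½ma²t² has LHS [L^2 M T^-2] vs RHS [L^2 M T^-2] — still consistent.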